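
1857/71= 26  +  11/71 = 26.15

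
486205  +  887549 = 1373754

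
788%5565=788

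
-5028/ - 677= 5028/677 = 7.43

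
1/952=1/952 = 0.00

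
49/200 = 49/200  =  0.24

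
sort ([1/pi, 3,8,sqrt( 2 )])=[1/pi,sqrt( 2), 3, 8] 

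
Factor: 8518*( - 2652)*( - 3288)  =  2^6 * 3^2 *13^1*17^1 * 137^1 * 4259^1 =74275051968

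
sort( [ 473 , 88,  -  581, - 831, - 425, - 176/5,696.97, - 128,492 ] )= [ - 831, - 581 ,  -  425, - 128,  -  176/5,88, 473,492,  696.97 ] 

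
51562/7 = 7366 = 7366.00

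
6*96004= 576024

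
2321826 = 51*45526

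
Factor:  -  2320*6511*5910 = -2^5*3^1*5^2*17^1 *29^1*197^1 * 383^1 = - 89273623200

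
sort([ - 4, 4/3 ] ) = [ - 4,4/3]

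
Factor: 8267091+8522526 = 16789617 = 3^2 * 13^1*143501^1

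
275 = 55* 5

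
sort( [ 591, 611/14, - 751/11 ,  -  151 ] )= [ - 151,  -  751/11,611/14,591]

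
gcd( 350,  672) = 14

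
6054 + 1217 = 7271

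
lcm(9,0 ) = 0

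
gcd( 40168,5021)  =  5021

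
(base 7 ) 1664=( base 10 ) 683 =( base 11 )571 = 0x2ab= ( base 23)16G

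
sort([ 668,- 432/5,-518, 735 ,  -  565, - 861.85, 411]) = [-861.85, - 565, - 518, - 432/5, 411, 668, 735]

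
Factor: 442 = 2^1 *13^1*17^1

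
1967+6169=8136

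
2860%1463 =1397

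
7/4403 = 1/629 = 0.00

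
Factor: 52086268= 2^2 *13^1 * 1001659^1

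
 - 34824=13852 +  - 48676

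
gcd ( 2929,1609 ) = 1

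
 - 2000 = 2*( - 1000)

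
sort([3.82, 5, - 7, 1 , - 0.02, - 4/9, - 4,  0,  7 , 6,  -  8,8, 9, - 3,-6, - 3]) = [ -8, - 7, - 6, -4,-3, - 3, - 4/9, - 0.02, 0,  1, 3.82, 5, 6, 7,8  ,  9]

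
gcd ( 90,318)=6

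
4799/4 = 4799/4 = 1199.75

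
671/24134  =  61/2194 = 0.03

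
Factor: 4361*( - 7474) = -32594114 = - 2^1*7^2*37^1*89^1*101^1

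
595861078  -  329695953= 266165125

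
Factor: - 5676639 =-3^1* 103^1*18371^1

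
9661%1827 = 526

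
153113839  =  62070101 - -91043738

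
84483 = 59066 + 25417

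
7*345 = 2415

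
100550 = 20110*5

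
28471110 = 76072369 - 47601259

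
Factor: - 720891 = -3^2*173^1 * 463^1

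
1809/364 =4 + 353/364 = 4.97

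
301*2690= 809690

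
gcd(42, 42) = 42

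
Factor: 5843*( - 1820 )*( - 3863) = 41080146380  =  2^2 * 5^1 * 7^1*13^1*3863^1*5843^1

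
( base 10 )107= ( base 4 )1223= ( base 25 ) 47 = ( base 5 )412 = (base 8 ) 153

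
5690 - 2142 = 3548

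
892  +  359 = 1251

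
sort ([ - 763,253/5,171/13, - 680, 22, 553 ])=[  -  763, - 680, 171/13, 22,253/5, 553 ] 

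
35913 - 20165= 15748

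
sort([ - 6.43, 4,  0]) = [ - 6.43, 0,  4]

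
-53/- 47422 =53/47422 = 0.00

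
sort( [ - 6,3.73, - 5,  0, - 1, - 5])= [ - 6, - 5, - 5, - 1,0, 3.73 ] 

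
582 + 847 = 1429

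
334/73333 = 334/73333 = 0.00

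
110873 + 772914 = 883787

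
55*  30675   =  1687125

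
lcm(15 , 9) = 45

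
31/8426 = 31/8426 = 0.00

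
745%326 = 93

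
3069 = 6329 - 3260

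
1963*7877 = 15462551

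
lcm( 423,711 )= 33417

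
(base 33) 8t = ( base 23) CH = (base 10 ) 293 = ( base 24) C5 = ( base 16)125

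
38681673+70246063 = 108927736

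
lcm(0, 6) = 0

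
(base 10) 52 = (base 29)1N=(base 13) 40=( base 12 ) 44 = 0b110100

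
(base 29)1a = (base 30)19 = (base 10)39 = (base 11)36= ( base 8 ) 47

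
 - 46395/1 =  - 46395= - 46395.00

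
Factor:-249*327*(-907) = 73850661  =  3^2*83^1* 109^1*907^1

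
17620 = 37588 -19968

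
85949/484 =177 + 281/484  =  177.58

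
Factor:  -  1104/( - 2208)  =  1/2 =2^(-1) 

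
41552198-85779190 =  -44226992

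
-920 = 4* ( - 230 ) 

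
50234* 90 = 4521060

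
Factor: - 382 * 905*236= -2^3*5^1*59^1*181^1*191^1= -81587560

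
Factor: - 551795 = - 5^1*110359^1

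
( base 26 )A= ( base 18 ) A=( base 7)13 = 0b1010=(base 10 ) 10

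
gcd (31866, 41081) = 1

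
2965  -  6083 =- 3118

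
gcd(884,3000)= 4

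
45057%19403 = 6251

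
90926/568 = 45463/284  =  160.08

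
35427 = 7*5061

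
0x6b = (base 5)412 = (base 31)3e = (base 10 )107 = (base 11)98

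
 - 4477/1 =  - 4477 = -4477.00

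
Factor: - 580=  - 2^2*5^1*29^1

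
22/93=22/93 = 0.24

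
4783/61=4783/61 = 78.41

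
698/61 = 698/61 = 11.44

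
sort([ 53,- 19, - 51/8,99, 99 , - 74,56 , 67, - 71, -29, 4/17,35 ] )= [ - 74, - 71, - 29, - 19, - 51/8, 4/17, 35,53, 56, 67,99,  99 ] 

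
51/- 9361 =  - 1 + 9310/9361 = - 0.01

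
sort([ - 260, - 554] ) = [ - 554, - 260]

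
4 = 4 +0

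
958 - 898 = 60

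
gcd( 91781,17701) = 1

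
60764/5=12152+4/5 = 12152.80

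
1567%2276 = 1567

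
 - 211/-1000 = 211/1000 = 0.21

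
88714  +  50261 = 138975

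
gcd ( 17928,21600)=216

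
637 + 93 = 730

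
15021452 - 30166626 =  - 15145174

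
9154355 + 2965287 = 12119642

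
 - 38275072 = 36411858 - 74686930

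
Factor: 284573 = 284573^1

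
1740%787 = 166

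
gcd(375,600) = 75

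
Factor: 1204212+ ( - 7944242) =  -6740030  =  -2^1*5^1*11^1*71^1*863^1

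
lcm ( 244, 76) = 4636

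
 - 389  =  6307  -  6696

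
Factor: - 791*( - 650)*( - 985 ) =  - 506437750 = - 2^1 * 5^3*7^1 * 13^1*113^1*197^1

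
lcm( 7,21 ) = 21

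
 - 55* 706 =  - 38830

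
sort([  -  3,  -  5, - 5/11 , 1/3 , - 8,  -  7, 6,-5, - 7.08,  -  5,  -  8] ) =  [-8,  -  8, - 7.08, - 7,  -  5, - 5, - 5, - 3, - 5/11, 1/3, 6 ] 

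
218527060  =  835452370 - 616925310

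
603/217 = 603/217 = 2.78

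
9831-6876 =2955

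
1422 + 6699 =8121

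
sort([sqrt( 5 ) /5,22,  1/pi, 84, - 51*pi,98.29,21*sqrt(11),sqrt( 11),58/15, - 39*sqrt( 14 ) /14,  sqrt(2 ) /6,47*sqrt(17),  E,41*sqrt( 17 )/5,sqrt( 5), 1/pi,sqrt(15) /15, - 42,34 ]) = [ - 51*pi, - 42, - 39*sqrt( 14)/14,sqrt( 2) /6,sqrt (15 ) /15,1/pi,1/pi,sqrt( 5)/5,sqrt(5),E,sqrt( 11),58/15, 22, 41*sqrt( 17 ) /5 , 34, 21 *sqrt (11),84,98.29,47*sqrt( 17 )]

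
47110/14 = 3365 = 3365.00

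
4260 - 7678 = -3418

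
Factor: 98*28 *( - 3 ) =-8232   =  - 2^3* 3^1 *7^3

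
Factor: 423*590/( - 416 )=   -124785/208 = - 2^( - 4)*3^2 *5^1*13^(- 1 )*47^1*59^1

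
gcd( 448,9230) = 2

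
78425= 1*78425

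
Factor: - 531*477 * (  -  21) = 3^5 * 7^1 * 53^1*59^1 = 5319027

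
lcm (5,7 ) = 35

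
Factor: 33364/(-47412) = - 19/27= -3^( - 3)*19^1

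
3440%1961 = 1479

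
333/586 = 333/586 =0.57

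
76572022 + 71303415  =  147875437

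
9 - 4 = 5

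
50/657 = 50/657 = 0.08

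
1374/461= 1374/461 = 2.98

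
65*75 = 4875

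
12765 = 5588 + 7177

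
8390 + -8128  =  262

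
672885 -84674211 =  - 84001326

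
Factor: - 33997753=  - 33997753^1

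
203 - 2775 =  - 2572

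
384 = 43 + 341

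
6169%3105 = 3064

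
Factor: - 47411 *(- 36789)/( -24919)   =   - 1744203279/24919 = - 3^1*7^1*13^1*521^1* 12263^1 * 24919^( - 1)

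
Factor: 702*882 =2^2*3^5 * 7^2*13^1= 619164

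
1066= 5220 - 4154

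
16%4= 0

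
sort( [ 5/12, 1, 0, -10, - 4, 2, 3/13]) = [ - 10, - 4, 0 , 3/13, 5/12, 1,2]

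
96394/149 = 646  +  140/149 = 646.94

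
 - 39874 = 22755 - 62629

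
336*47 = 15792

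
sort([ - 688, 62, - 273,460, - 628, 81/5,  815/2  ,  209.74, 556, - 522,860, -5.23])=[ - 688, - 628, - 522, - 273, - 5.23,  81/5,62,209.74,815/2,460, 556,860]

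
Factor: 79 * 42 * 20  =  2^3*3^1* 5^1*7^1 * 79^1=66360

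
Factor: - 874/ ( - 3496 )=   2^( - 2 ) = 1/4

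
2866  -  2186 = 680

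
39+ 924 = 963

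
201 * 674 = 135474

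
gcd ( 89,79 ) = 1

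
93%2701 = 93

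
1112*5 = 5560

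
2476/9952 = 619/2488 = 0.25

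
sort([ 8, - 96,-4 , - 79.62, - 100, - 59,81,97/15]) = [ - 100, - 96,-79.62, - 59, - 4,97/15,8, 81]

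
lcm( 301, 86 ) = 602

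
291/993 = 97/331 = 0.29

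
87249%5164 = 4625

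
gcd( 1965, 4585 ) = 655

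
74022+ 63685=137707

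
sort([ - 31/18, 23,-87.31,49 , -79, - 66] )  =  [ - 87.31,- 79, - 66 , - 31/18,23,  49]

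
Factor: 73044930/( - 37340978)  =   - 3^1*5^1 *7^1 *19^1*431^ ( - 1 )*18307^1* 43319^( - 1) = - 36522465/18670489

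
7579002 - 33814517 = - 26235515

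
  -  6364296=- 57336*111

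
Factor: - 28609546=-2^1*7^1 *2043539^1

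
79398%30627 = 18144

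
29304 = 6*4884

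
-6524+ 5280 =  - 1244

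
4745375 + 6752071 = 11497446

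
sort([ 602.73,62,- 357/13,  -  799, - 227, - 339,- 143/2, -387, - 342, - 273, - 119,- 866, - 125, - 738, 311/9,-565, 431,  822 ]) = [ - 866, - 799 ,-738, - 565, - 387, - 342 , - 339,-273,  -  227, - 125, - 119 , - 143/2, - 357/13,311/9, 62, 431, 602.73,822]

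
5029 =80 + 4949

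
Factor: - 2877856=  - 2^5*139^1*647^1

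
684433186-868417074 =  - 183983888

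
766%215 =121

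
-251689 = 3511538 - 3763227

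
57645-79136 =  - 21491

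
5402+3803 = 9205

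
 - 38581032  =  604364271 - 642945303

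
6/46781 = 6/46781 = 0.00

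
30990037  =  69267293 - 38277256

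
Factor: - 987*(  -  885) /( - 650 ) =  - 174699/130  =  - 2^(- 1)*3^2*5^( - 1)*7^1*13^( - 1)*47^1 * 59^1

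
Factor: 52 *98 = 5096=2^3*7^2*13^1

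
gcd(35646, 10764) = 78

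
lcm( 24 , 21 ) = 168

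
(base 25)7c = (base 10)187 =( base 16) bb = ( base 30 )67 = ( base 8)273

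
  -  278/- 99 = 2 + 80/99 = 2.81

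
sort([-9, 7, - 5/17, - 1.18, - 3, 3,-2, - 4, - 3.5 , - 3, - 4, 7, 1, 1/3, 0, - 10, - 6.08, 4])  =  [- 10 , - 9,  -  6.08, - 4,  -  4, - 3.5, - 3,-3, - 2, - 1.18, - 5/17, 0, 1/3,1, 3,4 , 7,7]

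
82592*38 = 3138496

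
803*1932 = 1551396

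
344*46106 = 15860464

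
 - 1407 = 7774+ - 9181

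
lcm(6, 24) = 24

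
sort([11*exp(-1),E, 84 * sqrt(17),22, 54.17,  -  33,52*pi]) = [ - 33, E,11*exp( - 1), 22,54.17, 52*pi,  84*sqrt( 17)]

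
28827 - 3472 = 25355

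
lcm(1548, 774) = 1548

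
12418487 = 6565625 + 5852862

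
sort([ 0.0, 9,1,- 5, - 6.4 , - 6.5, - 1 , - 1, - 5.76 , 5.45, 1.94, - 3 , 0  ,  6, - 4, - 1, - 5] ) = [ - 6.5, - 6.4, - 5.76, - 5 , - 5,  -  4, - 3, - 1, - 1, - 1, 0.0,0,1, 1.94, 5.45, 6, 9]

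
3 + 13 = 16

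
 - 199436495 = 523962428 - 723398923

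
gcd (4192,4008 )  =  8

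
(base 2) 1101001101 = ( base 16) 34d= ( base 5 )11340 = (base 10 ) 845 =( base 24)1b5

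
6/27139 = 6/27139 = 0.00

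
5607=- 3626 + 9233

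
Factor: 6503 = 7^1*929^1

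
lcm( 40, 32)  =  160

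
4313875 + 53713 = 4367588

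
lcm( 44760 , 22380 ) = 44760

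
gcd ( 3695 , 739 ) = 739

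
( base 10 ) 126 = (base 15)86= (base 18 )70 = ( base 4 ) 1332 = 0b1111110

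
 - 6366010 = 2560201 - 8926211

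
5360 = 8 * 670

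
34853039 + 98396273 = 133249312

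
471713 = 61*7733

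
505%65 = 50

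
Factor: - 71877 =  - 3^1*13^1*19^1*97^1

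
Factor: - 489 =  - 3^1*163^1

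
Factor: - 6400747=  - 563^1*11369^1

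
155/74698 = 155/74698 =0.00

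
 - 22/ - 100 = 11/50  =  0.22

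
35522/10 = 3552 + 1/5= 3552.20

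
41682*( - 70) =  - 2917740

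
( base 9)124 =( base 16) 67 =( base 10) 103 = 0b1100111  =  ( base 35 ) 2X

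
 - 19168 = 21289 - 40457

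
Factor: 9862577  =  19^1* 519083^1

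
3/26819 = 3/26819=0.00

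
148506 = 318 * 467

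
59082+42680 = 101762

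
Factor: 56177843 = 17^2*29^1*6703^1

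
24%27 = 24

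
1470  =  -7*( - 210)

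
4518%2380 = 2138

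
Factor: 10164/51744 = 2^( - 3)*7^( - 1 )*11^1 = 11/56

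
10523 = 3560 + 6963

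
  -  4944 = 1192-6136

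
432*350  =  151200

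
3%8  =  3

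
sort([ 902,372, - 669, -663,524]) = [ - 669,- 663, 372,524,902 ] 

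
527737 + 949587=1477324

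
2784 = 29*96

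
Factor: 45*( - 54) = - 2430= - 2^1*3^5*5^1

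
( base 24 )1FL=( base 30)11r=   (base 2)1110111101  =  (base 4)32331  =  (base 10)957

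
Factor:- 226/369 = -2^1 * 3^(-2)*41^( -1 )*  113^1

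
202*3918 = 791436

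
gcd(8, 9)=1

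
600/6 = 100 = 100.00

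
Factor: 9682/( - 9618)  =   - 3^( - 1)*7^( - 1)*47^1*103^1*229^( - 1) = -4841/4809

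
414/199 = 2 + 16/199 = 2.08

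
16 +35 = 51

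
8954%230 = 214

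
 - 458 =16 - 474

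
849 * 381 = 323469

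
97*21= 2037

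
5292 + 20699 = 25991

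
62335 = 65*959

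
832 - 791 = 41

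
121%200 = 121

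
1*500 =500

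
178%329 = 178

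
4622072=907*5096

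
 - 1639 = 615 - 2254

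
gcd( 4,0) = 4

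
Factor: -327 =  - 3^1 * 109^1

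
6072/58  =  104 + 20/29  =  104.69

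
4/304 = 1/76 = 0.01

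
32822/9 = 3646 + 8/9 = 3646.89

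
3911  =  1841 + 2070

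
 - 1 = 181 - 182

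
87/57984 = 29/19328 = 0.00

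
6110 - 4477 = 1633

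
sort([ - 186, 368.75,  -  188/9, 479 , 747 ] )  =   [ - 186, - 188/9, 368.75 , 479,747 ] 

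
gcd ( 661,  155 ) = 1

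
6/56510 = 3/28255 = 0.00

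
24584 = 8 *3073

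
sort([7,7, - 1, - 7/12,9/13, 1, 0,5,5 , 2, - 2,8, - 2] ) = [ -2 , - 2, - 1, -7/12,0, 9/13,1,2, 5,5,7 , 7,8]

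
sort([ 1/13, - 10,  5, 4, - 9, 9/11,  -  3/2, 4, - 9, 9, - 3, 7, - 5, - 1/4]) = [-10, - 9, - 9, - 5, - 3, - 3/2, - 1/4,1/13, 9/11, 4,4, 5, 7, 9]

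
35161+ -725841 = -690680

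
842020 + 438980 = 1281000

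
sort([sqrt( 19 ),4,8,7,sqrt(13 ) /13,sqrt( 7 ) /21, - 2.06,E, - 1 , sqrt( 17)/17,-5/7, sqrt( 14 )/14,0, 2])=[ - 2.06, - 1, - 5/7, 0,sqrt ( 7)/21,sqrt( 17)/17,sqrt( 14)/14, sqrt( 13) /13,2,E,4, sqrt( 19), 7,8] 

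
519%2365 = 519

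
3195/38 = 3195/38 =84.08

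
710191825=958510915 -248319090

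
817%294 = 229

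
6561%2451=1659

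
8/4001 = 8/4001 = 0.00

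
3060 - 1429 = 1631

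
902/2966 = 451/1483 = 0.30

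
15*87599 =1313985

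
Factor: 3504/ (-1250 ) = - 1752/625 = - 2^3*3^1 * 5^(-4 )*73^1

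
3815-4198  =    -  383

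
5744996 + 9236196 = 14981192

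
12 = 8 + 4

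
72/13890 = 12/2315 = 0.01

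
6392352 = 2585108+3807244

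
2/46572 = 1/23286 = 0.00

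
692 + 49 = 741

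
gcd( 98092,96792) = 4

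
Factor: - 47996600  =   - 2^3 * 5^2 * 43^1 * 5581^1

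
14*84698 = 1185772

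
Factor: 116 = 2^2* 29^1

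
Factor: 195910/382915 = 22/43 = 2^1 * 11^1 *43^ ( - 1 ) 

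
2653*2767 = 7340851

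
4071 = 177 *23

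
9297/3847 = 9297/3847=2.42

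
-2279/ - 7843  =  2279/7843 = 0.29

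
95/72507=95/72507 = 0.00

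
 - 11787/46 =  - 257 + 35/46 = - 256.24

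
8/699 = 8/699 =0.01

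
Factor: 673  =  673^1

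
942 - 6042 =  - 5100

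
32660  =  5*6532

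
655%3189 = 655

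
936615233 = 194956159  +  741659074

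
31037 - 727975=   -  696938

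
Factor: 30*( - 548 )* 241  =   - 2^3*3^1*5^1*137^1*241^1=- 3962040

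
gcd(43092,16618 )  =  14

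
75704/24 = 3154+ 1/3 = 3154.33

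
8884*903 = 8022252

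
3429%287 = 272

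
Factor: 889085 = 5^1*41^1*4337^1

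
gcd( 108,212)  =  4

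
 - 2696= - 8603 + 5907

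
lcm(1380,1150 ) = 6900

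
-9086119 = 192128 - 9278247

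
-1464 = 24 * (-61 ) 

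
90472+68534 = 159006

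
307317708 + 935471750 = 1242789458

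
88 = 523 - 435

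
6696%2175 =171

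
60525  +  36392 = 96917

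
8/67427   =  8/67427 = 0.00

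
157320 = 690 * 228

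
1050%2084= 1050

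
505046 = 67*7538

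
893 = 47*19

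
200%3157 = 200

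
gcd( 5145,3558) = 3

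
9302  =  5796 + 3506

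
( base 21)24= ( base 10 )46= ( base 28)1i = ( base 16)2E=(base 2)101110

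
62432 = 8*7804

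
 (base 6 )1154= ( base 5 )2121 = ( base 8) 436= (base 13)190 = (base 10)286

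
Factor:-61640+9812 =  - 2^2*3^1*7^1*617^1 = - 51828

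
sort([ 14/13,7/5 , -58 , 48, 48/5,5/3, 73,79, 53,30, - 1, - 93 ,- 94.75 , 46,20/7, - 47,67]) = [-94.75,- 93,-58, - 47, - 1,14/13, 7/5, 5/3,20/7,48/5,30,46,48, 53 , 67, 73, 79 ] 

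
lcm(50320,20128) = 100640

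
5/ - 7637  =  -1 + 7632/7637 = -0.00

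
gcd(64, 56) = 8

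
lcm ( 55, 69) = 3795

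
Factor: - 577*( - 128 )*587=43353472 = 2^7 * 577^1*587^1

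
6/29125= 6/29125 = 0.00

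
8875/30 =295 + 5/6  =  295.83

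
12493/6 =12493/6 = 2082.17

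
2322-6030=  - 3708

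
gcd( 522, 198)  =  18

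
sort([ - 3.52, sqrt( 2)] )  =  [ - 3.52,sqrt( 2 )]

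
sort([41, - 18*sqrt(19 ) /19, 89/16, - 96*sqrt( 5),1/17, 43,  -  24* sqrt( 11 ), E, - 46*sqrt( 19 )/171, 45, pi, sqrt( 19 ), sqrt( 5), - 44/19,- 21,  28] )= [ - 96*sqrt (5),  -  24*sqrt(11), - 21, - 18 * sqrt( 19) /19, - 44/19 ,-46 * sqrt(19) /171 , 1/17, sqrt( 5),E, pi,sqrt( 19), 89/16, 28,  41 , 43,  45]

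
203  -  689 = -486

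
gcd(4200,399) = 21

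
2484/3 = 828 = 828.00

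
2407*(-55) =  - 132385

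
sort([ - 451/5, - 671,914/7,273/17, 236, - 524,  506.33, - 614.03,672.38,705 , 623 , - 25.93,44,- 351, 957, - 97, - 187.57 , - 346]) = [ - 671, - 614.03, - 524 , - 351 , - 346,  -  187.57 , - 97,- 451/5, - 25.93 , 273/17, 44, 914/7 , 236, 506.33,  623,  672.38,705 , 957]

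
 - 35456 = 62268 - 97724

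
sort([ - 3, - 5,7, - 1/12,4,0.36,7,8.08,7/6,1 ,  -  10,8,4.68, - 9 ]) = [-10, - 9,-5,-3, - 1/12,  0.36, 1,7/6, 4,4.68,7, 7,  8, 8.08] 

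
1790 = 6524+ - 4734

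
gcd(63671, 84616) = 1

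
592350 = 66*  8975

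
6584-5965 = 619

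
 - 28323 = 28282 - 56605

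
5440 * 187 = 1017280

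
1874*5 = 9370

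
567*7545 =4278015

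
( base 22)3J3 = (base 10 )1873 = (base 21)454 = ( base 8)3521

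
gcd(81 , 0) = 81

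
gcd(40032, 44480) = 4448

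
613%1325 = 613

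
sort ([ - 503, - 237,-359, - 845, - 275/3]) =[ - 845, - 503, - 359, - 237, - 275/3 ] 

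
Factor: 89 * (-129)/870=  - 3827/290 = - 2^( - 1)*5^( - 1)*29^ ( - 1)* 43^1 * 89^1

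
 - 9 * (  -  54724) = 492516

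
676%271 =134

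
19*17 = 323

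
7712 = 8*964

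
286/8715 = 286/8715=0.03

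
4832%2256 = 320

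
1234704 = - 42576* ( - 29 )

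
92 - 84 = 8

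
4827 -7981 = - 3154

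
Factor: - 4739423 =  - 13^1*364571^1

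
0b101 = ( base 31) 5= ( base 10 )5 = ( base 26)5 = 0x5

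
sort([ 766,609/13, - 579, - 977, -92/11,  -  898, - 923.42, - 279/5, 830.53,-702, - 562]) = [-977,-923.42,  -  898, - 702, - 579, - 562, - 279/5,-92/11,609/13, 766,830.53] 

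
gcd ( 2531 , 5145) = 1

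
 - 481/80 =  - 7+79/80 = -  6.01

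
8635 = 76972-68337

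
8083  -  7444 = 639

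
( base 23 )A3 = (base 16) E9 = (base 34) 6T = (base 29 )81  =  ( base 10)233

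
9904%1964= 84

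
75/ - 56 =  - 75/56 =- 1.34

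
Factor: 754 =2^1  *  13^1*29^1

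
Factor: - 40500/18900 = - 3^1 * 5^1 * 7^( - 1)= - 15/7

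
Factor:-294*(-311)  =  2^1 *3^1*7^2*311^1  =  91434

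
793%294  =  205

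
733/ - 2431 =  - 1 + 1698/2431 = - 0.30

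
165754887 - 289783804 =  - 124028917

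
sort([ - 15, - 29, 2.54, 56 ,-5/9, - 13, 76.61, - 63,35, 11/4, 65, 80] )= [ - 63 ,-29, - 15, -13, - 5/9, 2.54, 11/4, 35, 56, 65 , 76.61,80]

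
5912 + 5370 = 11282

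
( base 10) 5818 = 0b1011010111010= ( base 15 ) 1acd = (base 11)440A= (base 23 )amm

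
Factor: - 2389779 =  - 3^2*7^2*5419^1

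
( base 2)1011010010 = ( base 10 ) 722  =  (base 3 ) 222202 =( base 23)189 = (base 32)MI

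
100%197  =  100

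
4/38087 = 4/38087  =  0.00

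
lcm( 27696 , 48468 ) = 193872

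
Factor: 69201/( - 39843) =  - 3^1*11^1*19^(  -  1)= -  33/19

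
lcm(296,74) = 296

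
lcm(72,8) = 72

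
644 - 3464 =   -  2820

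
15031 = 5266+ 9765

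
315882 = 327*966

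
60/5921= 60/5921= 0.01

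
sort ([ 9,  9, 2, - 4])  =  [ - 4, 2,9,  9]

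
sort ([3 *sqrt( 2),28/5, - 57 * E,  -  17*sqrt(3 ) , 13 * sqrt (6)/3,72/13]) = [- 57*E,  -  17*sqrt( 3) , 3 * sqrt(2 ), 72/13, 28/5,13*sqrt( 6) /3]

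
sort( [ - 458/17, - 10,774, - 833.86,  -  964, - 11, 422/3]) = [  -  964,  -  833.86,  -  458/17,- 11  ,- 10, 422/3,774]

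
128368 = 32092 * 4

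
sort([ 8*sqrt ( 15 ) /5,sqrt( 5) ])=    [ sqrt(5),8*sqrt( 15 ) /5]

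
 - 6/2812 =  - 3/1406 = - 0.00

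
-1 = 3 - 4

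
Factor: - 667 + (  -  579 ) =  - 2^1 *7^1*89^1 = -1246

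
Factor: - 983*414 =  - 406962= - 2^1*3^2*23^1*983^1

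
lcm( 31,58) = 1798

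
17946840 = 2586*6940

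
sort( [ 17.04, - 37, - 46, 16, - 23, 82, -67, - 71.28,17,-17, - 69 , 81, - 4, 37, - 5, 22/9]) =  [ - 71.28, - 69, - 67, - 46, - 37,- 23,-17, - 5, - 4,22/9, 16, 17 , 17.04, 37,81,82 ] 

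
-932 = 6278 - 7210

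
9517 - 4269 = 5248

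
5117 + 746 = 5863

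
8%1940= 8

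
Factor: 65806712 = 2^3*59^1*107^1*1303^1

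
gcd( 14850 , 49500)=4950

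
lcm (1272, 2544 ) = 2544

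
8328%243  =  66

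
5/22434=5/22434 = 0.00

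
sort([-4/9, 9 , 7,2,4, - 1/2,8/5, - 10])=[ - 10,-1/2, - 4/9, 8/5,2,4,7,  9 ]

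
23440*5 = 117200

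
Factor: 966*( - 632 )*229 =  - 2^4*3^1*7^1*23^1 * 79^1 *229^1 = -  139807248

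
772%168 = 100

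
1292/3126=646/1563  =  0.41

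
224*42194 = 9451456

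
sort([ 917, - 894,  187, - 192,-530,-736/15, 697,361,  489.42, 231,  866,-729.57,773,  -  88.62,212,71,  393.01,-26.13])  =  [-894 ,-729.57,-530, -192,-88.62 , - 736/15, - 26.13,  71, 187,212, 231,361, 393.01,489.42,697, 773, 866,  917]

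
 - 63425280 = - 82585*768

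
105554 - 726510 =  - 620956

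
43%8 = 3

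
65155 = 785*83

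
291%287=4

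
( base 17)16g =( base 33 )CB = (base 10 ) 407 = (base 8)627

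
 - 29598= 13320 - 42918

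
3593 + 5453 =9046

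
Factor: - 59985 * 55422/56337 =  - 1108162890/18779 = - 2^1*3^3*5^1*31^1*43^1*89^( - 1)*211^( - 1)*3079^1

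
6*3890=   23340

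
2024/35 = 2024/35 =57.83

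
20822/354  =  10411/177 = 58.82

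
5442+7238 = 12680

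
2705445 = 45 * 60121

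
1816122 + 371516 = 2187638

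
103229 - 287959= - 184730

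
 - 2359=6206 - 8565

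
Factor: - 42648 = - 2^3*3^1 * 1777^1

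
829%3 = 1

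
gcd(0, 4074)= 4074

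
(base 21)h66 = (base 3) 101110120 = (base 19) 122a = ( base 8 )16715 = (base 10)7629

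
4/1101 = 4/1101 = 0.00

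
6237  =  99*63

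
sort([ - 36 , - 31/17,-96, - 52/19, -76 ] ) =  [ - 96, - 76, - 36, - 52/19, - 31/17]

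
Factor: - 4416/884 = -1104/221= -  2^4*3^1*13^( - 1 )*17^(-1)*23^1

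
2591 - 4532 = -1941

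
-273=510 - 783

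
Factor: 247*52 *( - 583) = - 7488052 =- 2^2 * 11^1*13^2*19^1 * 53^1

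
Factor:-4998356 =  - 2^2*11^1*47^1*2417^1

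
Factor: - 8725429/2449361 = -2449361^(-1 )*8725429^1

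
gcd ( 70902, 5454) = 5454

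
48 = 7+41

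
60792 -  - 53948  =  114740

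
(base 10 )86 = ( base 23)3H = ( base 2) 1010110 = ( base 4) 1112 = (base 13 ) 68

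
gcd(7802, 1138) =2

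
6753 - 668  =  6085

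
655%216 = 7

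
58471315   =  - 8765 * ( - 6671) 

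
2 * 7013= 14026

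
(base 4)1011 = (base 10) 69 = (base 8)105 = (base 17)41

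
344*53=18232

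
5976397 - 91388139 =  - 85411742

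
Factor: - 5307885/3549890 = -2^( - 1 )*3^2 * 11^1*29^(  -  1)*10723^1*12241^(-1 )=-  1061577/709978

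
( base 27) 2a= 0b1000000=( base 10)64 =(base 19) 37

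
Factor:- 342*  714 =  - 244188  =  - 2^2*3^3*7^1*17^1*19^1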